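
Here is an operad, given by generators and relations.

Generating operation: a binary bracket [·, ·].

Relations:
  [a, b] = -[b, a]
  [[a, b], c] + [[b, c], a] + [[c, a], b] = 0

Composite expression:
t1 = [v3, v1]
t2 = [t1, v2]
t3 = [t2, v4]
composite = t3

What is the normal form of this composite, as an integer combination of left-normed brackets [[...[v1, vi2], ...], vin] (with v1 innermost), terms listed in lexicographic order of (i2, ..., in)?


-[[[v1, v3], v2], v4]

A multilinear Lie element is pinned by v1-initial words (v1 innermost).
Composite bracket: [[[v3, v1], v2], v4]
Each bracket splits as ab - ba, giving 8 signed words (2^3 = 8).
Collect the words opening with v1:
  from v1v3v2v4, sign -1: term -[[[v1, v3], v2], v4]


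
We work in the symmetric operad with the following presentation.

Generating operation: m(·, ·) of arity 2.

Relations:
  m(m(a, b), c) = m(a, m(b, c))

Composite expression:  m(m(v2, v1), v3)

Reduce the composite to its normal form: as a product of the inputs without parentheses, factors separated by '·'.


v2 · v1 · v3


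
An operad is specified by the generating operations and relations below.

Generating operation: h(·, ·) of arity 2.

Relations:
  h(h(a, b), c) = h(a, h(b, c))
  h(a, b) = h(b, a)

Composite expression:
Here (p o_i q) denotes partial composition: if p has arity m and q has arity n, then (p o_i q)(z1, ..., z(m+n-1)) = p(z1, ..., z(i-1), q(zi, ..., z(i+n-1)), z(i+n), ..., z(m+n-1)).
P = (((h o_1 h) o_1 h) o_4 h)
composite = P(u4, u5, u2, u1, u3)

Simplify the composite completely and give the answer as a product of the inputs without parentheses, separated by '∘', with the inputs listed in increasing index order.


With h associative and commutative, the u-input set is all that matters.
h(u4, u5) collapses to u4 ∘ u5
h(h(u4, u5), u2) collapses to u4 ∘ u5 ∘ u2
h(u1, u3) collapses to u1 ∘ u3
h(h(h(u4, u5), u2), h(u1, u3)) collapses to u4 ∘ u5 ∘ u2 ∘ u1 ∘ u3
rearranged into index order: u1 ∘ u2 ∘ u3 ∘ u4 ∘ u5

u1 ∘ u2 ∘ u3 ∘ u4 ∘ u5


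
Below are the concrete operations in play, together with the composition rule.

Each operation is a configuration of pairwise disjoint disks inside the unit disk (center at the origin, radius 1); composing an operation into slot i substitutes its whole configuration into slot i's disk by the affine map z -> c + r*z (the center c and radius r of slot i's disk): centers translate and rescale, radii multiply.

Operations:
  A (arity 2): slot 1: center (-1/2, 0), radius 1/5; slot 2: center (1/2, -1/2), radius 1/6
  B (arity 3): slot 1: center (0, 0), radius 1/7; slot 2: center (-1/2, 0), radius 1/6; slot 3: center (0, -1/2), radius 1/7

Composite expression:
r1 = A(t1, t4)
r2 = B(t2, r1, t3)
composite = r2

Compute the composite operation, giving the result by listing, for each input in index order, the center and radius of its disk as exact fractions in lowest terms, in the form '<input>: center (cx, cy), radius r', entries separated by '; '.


Affine substitution under B: radii multiply and t-centers shift.
for t2, the 1-step affine chain lands on center (0, 0), radius 1/7
for t1, the 2-step affine chain lands on center (-7/12, 0), radius 1/30
for t4, the 2-step affine chain lands on center (-5/12, -1/12), radius 1/36
for t3, the 1-step affine chain lands on center (0, -1/2), radius 1/7

t1: center (-7/12, 0), radius 1/30; t2: center (0, 0), radius 1/7; t3: center (0, -1/2), radius 1/7; t4: center (-5/12, -1/12), radius 1/36


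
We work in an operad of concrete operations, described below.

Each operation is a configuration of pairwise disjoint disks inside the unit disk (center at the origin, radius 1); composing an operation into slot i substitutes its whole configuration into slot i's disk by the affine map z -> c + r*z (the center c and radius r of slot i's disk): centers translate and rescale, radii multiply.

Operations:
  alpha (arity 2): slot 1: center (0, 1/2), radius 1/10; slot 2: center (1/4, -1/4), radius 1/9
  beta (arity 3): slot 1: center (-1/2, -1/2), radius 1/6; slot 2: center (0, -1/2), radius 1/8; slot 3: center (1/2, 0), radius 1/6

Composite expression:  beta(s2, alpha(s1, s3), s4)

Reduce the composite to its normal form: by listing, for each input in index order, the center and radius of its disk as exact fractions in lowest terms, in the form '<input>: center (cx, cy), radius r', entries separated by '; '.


s1: center (0, -7/16), radius 1/80; s2: center (-1/2, -1/2), radius 1/6; s3: center (1/32, -17/32), radius 1/72; s4: center (1/2, 0), radius 1/6

Follow each s-input down from beta: c' goes to c + r*c', radius to r*r'.
tracing s2 down its 1-map path: center (-1/2, -1/2), radius 1/6
tracing s1 down its 2-map path: center (0, -7/16), radius 1/80
tracing s3 down its 2-map path: center (1/32, -17/32), radius 1/72
tracing s4 down its 1-map path: center (1/2, 0), radius 1/6


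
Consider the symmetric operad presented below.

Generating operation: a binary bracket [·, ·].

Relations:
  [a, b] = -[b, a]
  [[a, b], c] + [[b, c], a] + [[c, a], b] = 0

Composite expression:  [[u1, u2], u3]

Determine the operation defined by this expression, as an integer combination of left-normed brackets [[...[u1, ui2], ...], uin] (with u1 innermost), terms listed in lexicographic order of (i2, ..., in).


[[u1, u2], u3]

In the tensor algebra, words opening u1 carry the u1-anchored form.
Composite bracket: [[u1, u2], u3]
Expanding via [a, b] = ab - ba: 4 signed words (2^2 = 4).
Only words starting with u1 matter:
  word u1u2u3 has sign +1, contributing +[[u1, u2], u3]


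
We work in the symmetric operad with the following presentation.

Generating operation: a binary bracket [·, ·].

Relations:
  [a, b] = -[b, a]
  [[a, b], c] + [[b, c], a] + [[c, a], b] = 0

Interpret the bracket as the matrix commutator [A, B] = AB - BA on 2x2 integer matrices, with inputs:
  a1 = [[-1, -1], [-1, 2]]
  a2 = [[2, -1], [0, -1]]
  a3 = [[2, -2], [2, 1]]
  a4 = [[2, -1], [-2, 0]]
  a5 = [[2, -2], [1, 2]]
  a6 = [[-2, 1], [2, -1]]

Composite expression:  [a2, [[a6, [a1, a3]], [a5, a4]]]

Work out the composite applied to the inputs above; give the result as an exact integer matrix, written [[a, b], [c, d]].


[[74, -154], [222, -74]]

[a1, a3] = [[-4, 7], [5, 4]]
[a6, [a1, a3]] = [[-9, 1], [-11, 9]]
[a5, a4] = [[5, 4], [2, -5]]
[[a6, [a1, a3]], [a5, a4]] = [[46, -82], [-74, -46]]
[a2, [[a6, [a1, a3]], [a5, a4]]] = [[74, -154], [222, -74]]


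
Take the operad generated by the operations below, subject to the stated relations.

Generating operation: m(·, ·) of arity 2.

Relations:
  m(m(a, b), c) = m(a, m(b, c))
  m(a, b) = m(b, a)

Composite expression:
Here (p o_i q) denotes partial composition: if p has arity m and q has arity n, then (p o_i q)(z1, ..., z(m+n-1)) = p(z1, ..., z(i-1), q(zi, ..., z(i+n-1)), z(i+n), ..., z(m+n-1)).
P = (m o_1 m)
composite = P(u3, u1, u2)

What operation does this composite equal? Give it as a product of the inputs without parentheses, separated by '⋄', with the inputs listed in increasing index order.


Reordering under m is free, so list the u-inputs canonically.
m(u3, u1) flattens to u3 ⋄ u1
m(m(u3, u1), u2) flattens to u3 ⋄ u1 ⋄ u2
putting the inputs in ascending order: u1 ⋄ u2 ⋄ u3

u1 ⋄ u2 ⋄ u3


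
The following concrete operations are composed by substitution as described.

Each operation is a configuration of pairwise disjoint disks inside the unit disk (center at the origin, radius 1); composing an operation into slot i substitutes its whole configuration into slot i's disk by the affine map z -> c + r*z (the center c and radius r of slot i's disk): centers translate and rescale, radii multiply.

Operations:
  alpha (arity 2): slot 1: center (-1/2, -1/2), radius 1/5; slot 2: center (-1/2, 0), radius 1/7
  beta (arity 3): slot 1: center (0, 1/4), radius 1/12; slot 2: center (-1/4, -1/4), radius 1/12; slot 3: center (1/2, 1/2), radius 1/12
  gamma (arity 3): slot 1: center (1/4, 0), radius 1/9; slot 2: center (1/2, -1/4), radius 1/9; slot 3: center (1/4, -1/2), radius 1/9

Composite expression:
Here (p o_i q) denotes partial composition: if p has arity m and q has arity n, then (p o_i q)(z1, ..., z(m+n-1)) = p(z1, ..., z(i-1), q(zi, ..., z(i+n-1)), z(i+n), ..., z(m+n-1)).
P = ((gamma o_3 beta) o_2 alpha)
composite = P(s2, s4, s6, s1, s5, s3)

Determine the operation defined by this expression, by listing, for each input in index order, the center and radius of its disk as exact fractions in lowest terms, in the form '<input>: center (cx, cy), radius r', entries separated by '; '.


s1: center (1/4, -17/36), radius 1/108; s2: center (1/4, 0), radius 1/9; s3: center (11/36, -4/9), radius 1/108; s4: center (4/9, -11/36), radius 1/45; s5: center (2/9, -19/36), radius 1/108; s6: center (4/9, -1/4), radius 1/63


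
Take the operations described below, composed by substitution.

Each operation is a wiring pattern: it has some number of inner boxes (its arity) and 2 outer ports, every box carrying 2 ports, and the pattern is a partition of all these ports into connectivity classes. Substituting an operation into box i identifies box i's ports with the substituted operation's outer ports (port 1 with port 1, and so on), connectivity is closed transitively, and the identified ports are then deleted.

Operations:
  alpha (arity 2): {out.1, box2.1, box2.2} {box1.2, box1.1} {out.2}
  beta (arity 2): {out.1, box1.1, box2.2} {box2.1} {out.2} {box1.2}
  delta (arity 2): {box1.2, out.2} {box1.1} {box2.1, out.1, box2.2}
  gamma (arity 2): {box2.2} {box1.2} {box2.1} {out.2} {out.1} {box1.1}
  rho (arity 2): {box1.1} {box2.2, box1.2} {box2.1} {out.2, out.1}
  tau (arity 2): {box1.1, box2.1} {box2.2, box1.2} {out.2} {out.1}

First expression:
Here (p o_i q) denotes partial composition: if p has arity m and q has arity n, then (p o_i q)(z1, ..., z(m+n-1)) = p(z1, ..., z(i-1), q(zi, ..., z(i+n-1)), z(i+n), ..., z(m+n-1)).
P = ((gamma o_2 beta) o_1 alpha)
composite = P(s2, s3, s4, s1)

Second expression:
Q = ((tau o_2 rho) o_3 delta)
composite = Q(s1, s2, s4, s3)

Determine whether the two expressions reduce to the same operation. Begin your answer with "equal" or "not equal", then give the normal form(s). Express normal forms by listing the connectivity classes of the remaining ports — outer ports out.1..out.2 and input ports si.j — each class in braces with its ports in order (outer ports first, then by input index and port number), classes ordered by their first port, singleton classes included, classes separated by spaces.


The first expression reduces to {out.1} {out.2} {s1.1} {s1.2, s4.1} {s2.1, s2.2} {s3.1, s3.2} {s4.2}
The second expression reduces to {out.1} {out.2} {s1.1, s1.2} {s2.1} {s2.2, s4.2} {s3.1, s3.2} {s4.1}
Distinct normal forms: not equal.

not equal — first {out.1} {out.2} {s1.1} {s1.2, s4.1} {s2.1, s2.2} {s3.1, s3.2} {s4.2}, second {out.1} {out.2} {s1.1, s1.2} {s2.1} {s2.2, s4.2} {s3.1, s3.2} {s4.1}


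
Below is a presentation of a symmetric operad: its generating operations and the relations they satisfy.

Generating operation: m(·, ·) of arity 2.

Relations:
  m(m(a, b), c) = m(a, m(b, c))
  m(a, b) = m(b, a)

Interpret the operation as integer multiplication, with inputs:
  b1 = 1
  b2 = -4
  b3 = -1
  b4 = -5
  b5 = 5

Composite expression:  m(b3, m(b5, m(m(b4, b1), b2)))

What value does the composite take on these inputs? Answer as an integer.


-100

m(b4, b1) = -5
m(m(b4, b1), b2) = 20
m(b5, m(m(b4, b1), b2)) = 100
m(b3, m(b5, m(m(b4, b1), b2))) = -100


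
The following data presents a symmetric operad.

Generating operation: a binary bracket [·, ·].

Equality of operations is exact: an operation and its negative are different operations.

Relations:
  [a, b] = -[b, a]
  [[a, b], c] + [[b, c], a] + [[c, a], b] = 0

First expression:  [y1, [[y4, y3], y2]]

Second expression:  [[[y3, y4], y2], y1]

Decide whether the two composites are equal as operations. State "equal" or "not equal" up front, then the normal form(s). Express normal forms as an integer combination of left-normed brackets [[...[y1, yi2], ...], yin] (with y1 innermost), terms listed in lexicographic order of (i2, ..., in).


The first composite normalizes to [[[y1, y2], y3], y4] - [[[y1, y2], y4], y3] - [[[y1, y3], y4], y2] + [[[y1, y4], y3], y2]
The second composite normalizes to [[[y1, y2], y3], y4] - [[[y1, y2], y4], y3] - [[[y1, y3], y4], y2] + [[[y1, y4], y3], y2]
Identical normal forms: equal.

equal; the common form is [[[y1, y2], y3], y4] - [[[y1, y2], y4], y3] - [[[y1, y3], y4], y2] + [[[y1, y4], y3], y2]


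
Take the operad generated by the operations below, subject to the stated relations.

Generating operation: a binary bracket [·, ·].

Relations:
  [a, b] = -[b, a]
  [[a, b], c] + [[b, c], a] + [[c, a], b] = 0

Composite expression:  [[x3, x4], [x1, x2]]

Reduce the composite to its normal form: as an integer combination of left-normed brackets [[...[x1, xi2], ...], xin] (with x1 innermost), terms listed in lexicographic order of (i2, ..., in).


-[[[x1, x2], x3], x4] + [[[x1, x2], x4], x3]

Antisymmetry and Jacobi reduce to x1-anchored left-normed brackets.
Composite bracket: [[x3, x4], [x1, x2]]
Expanding via [a, b] = ab - ba: 8 signed words (2^3 = 8).
Coefficients come from the x1-initial words:
  from x1x2x3x4, sign -1: term -[[[x1, x2], x3], x4]
  from x1x2x4x3, sign +1: term +[[[x1, x2], x4], x3]


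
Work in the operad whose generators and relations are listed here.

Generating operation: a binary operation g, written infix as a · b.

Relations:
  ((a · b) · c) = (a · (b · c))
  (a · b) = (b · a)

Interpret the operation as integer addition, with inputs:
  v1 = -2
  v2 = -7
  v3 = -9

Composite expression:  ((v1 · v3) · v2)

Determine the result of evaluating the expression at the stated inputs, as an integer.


(v1 · v3) = -11
((v1 · v3) · v2) = -18

-18


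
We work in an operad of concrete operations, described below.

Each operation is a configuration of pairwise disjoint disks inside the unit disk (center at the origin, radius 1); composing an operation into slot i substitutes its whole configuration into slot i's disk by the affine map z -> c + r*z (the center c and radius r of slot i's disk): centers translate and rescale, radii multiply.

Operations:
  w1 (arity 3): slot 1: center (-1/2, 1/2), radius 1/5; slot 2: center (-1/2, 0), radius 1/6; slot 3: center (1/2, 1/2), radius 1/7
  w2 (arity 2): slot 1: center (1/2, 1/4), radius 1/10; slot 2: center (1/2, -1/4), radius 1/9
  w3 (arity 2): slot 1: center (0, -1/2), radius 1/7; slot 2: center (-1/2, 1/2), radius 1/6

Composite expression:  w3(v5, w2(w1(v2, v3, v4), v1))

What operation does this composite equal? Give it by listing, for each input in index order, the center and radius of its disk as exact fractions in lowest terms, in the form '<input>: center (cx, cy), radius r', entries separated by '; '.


v1: center (-5/12, 11/24), radius 1/54; v2: center (-17/40, 11/20), radius 1/300; v3: center (-17/40, 13/24), radius 1/360; v4: center (-49/120, 11/20), radius 1/420; v5: center (0, -1/2), radius 1/7

Only the slot chain above each v matters under w3; compose those maps.
tracing v5 down its 1-map path: center (0, -1/2), radius 1/7
tracing v2 down its 3-map path: center (-17/40, 11/20), radius 1/300
tracing v3 down its 3-map path: center (-17/40, 13/24), radius 1/360
tracing v4 down its 3-map path: center (-49/120, 11/20), radius 1/420
tracing v1 down its 2-map path: center (-5/12, 11/24), radius 1/54


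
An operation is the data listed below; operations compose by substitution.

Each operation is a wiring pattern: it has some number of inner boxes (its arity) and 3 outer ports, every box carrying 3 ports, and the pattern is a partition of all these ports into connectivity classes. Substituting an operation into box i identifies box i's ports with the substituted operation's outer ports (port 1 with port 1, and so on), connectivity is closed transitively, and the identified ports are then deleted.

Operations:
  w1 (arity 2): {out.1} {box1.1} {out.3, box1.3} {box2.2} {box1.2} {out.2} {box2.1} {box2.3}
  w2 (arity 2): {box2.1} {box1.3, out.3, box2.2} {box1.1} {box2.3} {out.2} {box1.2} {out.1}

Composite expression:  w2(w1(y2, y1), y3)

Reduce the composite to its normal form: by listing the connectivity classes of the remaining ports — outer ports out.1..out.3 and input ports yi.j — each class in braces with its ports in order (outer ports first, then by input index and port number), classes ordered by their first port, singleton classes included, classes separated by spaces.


{out.1} {out.2} {out.3, y2.3, y3.2} {y1.1} {y1.2} {y1.3} {y2.1} {y2.2} {y3.1} {y3.3}

Connectivity passes through glued w2-boundaries; trace each wire chain.
after w1, the pattern on (y2, y1) reads {out.1} {out.2} {out.3, y2.3} {y1.1} {y1.2} {y1.3} {y2.1} {y2.2} (out.j = its outer ports)
after w2, the pattern on (y2, y1, y3) reads {out.1} {out.2} {out.3, y2.3, y3.2} {y1.1} {y1.2} {y1.3} {y2.1} {y2.2} {y3.1} {y3.3} (out.j = its outer ports)


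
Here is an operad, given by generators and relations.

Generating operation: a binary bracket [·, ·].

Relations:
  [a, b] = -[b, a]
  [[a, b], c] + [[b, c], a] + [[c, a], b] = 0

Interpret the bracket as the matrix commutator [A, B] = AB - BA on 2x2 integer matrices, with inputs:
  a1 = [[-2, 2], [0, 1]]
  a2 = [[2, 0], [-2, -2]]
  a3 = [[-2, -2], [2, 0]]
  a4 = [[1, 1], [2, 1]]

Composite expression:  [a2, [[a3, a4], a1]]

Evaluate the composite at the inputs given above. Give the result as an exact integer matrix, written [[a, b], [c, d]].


[[-60, -120], [80, 60]]

[a3, a4] = [[-6, -2], [4, 6]]
[[a3, a4], a1] = [[-8, -30], [-12, 8]]
[a2, [[a3, a4], a1]] = [[-60, -120], [80, 60]]


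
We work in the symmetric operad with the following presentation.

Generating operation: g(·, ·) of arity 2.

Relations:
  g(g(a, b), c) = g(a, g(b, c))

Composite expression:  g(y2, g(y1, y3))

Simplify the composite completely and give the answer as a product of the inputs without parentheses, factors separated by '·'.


y2 · y1 · y3


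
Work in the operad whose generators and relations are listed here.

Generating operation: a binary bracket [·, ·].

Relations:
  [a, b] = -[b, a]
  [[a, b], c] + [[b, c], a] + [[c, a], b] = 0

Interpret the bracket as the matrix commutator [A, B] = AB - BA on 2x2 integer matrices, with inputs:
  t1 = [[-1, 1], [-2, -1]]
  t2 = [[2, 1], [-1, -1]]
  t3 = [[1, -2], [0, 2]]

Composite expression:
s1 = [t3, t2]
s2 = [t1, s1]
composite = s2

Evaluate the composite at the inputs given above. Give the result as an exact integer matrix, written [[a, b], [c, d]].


[[9, -4], [-8, -9]]

[t3, t2] = [[2, 5], [-1, -2]]
[t1, [t3, t2]] = [[9, -4], [-8, -9]]


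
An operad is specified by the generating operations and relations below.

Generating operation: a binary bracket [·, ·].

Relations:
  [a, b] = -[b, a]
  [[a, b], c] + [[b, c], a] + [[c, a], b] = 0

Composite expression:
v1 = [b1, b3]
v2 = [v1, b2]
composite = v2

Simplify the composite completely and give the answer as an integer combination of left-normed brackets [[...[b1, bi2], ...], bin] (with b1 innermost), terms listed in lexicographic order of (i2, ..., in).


[[b1, b3], b2]


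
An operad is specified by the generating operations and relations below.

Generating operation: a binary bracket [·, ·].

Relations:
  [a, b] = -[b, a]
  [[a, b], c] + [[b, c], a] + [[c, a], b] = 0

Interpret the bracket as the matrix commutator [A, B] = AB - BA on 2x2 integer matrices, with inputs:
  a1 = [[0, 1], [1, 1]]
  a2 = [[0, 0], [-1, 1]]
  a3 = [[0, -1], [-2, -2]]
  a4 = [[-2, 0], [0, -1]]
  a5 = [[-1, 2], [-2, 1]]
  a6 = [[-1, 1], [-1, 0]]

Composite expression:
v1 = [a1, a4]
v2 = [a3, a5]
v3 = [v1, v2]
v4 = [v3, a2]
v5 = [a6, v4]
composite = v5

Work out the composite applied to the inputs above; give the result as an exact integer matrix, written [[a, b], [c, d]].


[[20, -12], [8, -20]]

[a1, a4] = [[0, 1], [-1, 0]]
[a3, a5] = [[6, 2], [8, -6]]
[[a1, a4], [a3, a5]] = [[10, -12], [-12, -10]]
[[[a1, a4], [a3, a5]], a2] = [[12, -12], [32, -12]]
[a6, [[[a1, a4], [a3, a5]], a2]] = [[20, -12], [8, -20]]


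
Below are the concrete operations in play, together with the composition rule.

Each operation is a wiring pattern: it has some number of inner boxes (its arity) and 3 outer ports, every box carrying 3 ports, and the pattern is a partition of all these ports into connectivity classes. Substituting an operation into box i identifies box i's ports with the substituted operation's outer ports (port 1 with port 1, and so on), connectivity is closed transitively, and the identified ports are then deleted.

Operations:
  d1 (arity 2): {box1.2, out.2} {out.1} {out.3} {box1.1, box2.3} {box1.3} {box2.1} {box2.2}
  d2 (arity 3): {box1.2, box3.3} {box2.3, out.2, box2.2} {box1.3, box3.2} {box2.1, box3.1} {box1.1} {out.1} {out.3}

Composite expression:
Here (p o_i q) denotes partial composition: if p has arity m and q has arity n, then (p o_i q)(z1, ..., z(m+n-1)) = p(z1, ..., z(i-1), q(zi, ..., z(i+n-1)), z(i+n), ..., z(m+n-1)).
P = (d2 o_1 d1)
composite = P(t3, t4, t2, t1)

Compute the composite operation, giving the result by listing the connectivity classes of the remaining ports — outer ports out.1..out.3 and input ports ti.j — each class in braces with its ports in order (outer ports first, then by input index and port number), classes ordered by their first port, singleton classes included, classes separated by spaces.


{out.1} {out.2, t2.2, t2.3} {out.3} {t1.1, t2.1} {t1.2} {t1.3, t3.2} {t3.1, t4.3} {t3.3} {t4.1} {t4.2}

After gluing at d2, chains via deleted ports link the t-ports.
through d1, on inputs (t3, t4): {out.1} {out.2, t3.2} {out.3} {t3.1, t4.3} {t3.3} {t4.1} {t4.2} (out.j = stage outer ports)
through d2, on inputs (t3, t4, t2, t1): {out.1} {out.2, t2.2, t2.3} {out.3} {t1.1, t2.1} {t1.2} {t1.3, t3.2} {t3.1, t4.3} {t3.3} {t4.1} {t4.2} (out.j = stage outer ports)


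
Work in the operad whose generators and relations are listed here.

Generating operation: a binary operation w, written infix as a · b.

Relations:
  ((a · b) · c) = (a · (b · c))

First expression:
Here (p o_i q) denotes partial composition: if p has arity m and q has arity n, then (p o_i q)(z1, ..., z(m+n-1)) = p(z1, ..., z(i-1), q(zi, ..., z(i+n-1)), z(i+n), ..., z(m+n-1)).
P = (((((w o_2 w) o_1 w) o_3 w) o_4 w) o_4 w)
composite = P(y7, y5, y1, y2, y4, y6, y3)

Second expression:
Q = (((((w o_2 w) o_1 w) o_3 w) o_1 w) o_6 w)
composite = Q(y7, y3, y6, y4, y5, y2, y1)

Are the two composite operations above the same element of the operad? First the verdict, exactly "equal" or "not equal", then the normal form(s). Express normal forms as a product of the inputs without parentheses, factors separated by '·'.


not equal; the first gives y7 · y5 · y1 · y2 · y4 · y6 · y3 and the second y7 · y3 · y6 · y4 · y5 · y2 · y1

Normal form of the first expression: y7 · y5 · y1 · y2 · y4 · y6 · y3
Normal form of the second expression: y7 · y3 · y6 · y4 · y5 · y2 · y1
Distinct normal forms: not equal.


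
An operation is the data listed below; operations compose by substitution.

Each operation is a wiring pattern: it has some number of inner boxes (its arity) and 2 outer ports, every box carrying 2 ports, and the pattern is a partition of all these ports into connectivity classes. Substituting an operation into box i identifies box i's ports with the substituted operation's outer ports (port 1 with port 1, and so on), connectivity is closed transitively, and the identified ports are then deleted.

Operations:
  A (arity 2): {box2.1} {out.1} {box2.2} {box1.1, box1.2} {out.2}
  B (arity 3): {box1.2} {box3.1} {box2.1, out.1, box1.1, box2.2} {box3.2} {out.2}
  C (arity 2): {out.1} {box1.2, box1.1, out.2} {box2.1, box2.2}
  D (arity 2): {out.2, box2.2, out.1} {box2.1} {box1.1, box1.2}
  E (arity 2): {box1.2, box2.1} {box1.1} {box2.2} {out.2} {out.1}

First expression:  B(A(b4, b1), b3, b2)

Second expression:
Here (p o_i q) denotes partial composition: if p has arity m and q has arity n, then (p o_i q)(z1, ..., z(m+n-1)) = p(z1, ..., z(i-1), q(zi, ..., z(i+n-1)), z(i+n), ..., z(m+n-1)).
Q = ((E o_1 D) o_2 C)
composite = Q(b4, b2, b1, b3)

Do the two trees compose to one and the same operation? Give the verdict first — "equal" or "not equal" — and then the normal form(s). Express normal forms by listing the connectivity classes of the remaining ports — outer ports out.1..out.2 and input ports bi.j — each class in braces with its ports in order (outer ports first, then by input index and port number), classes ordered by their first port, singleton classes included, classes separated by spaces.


not equal: they reduce to {out.1, b3.1, b3.2} {out.2} {b1.1} {b1.2} {b2.1} {b2.2} {b4.1, b4.2} and {out.1} {out.2} {b1.1, b1.2} {b2.1, b2.2, b3.1} {b3.2} {b4.1, b4.2}


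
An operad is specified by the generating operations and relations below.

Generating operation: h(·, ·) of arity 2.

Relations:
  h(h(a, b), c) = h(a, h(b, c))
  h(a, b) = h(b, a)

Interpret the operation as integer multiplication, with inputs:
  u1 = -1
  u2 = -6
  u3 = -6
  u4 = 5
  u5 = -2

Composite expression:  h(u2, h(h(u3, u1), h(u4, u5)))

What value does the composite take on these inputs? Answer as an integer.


360


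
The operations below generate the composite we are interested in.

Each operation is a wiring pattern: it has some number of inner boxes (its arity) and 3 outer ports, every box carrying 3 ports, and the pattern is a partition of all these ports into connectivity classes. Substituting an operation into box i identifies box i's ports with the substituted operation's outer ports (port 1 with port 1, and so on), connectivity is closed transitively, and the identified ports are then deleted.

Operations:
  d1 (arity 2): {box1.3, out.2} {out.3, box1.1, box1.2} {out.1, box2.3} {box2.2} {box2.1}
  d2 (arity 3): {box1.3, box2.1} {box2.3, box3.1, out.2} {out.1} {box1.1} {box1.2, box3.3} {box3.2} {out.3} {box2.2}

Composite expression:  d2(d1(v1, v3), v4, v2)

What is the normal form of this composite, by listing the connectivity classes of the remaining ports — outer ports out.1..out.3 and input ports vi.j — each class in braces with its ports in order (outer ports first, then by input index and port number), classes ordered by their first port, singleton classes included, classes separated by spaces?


{out.1} {out.2, v2.1, v4.3} {out.3} {v1.1, v1.2, v4.1} {v1.3, v2.3} {v2.2} {v3.1} {v3.2} {v3.3} {v4.2}

Two ports join when wires chain via d2-identified ports.
the subtree at d1 composes to {out.1, v3.3} {out.2, v1.3} {out.3, v1.1, v1.2} {v3.1} {v3.2} on (v1, v3); out.j = own outer ports
the subtree at d2 composes to {out.1} {out.2, v2.1, v4.3} {out.3} {v1.1, v1.2, v4.1} {v1.3, v2.3} {v2.2} {v3.1} {v3.2} {v3.3} {v4.2} on (v1, v3, v4, v2); out.j = own outer ports


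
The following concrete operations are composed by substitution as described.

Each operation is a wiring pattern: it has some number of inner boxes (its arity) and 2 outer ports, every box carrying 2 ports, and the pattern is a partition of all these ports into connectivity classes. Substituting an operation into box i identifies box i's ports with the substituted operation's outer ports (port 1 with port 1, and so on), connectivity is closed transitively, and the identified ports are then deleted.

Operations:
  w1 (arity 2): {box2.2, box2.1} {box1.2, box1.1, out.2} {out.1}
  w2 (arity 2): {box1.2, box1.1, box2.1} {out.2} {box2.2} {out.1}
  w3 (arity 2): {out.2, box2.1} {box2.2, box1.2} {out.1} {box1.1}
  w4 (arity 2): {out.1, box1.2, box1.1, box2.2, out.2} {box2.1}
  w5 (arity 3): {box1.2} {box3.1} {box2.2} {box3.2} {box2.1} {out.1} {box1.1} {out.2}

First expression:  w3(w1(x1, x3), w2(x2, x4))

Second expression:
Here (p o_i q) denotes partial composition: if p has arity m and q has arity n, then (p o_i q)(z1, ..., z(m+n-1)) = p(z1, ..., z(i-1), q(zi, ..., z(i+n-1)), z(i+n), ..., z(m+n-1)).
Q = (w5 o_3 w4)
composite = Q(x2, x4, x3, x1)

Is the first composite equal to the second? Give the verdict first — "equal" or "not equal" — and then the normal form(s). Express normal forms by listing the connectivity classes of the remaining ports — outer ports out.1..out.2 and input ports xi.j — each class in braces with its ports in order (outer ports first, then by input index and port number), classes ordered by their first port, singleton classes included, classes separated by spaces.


The first expression, normalized: {out.1} {out.2} {x1.1, x1.2} {x2.1, x2.2, x4.1} {x3.1, x3.2} {x4.2}
The second expression, normalized: {out.1} {out.2} {x1.1} {x1.2, x3.1, x3.2} {x2.1} {x2.2} {x4.1} {x4.2}
Distinct normal forms: not equal.

not equal: they reduce to {out.1} {out.2} {x1.1, x1.2} {x2.1, x2.2, x4.1} {x3.1, x3.2} {x4.2} and {out.1} {out.2} {x1.1} {x1.2, x3.1, x3.2} {x2.1} {x2.2} {x4.1} {x4.2}


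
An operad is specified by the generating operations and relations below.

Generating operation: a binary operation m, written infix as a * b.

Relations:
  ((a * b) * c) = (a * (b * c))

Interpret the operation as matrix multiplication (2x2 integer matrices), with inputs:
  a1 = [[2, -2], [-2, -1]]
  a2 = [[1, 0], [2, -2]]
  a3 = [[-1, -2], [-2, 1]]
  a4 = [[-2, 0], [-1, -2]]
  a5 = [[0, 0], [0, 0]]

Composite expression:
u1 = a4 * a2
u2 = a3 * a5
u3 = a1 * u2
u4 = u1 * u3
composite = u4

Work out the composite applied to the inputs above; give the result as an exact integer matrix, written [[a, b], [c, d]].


[[0, 0], [0, 0]]

(a4 * a2) = [[-2, 0], [-5, 4]]
(a3 * a5) = [[0, 0], [0, 0]]
(a1 * (a3 * a5)) = [[0, 0], [0, 0]]
((a4 * a2) * (a1 * (a3 * a5))) = [[0, 0], [0, 0]]


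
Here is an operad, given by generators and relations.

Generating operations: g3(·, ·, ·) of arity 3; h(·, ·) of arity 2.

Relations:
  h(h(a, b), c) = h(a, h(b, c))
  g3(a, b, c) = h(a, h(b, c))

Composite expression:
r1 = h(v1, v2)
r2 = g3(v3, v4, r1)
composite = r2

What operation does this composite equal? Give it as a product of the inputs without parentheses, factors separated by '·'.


v3 · v4 · v1 · v2

Every regrouping of g3 is equal, so read the v-inputs in written order.
h(v1, v2) unparenthesizes to v1 · v2
g3(v3, v4, h(v1, v2)) unparenthesizes to v3 · v4 · v1 · v2


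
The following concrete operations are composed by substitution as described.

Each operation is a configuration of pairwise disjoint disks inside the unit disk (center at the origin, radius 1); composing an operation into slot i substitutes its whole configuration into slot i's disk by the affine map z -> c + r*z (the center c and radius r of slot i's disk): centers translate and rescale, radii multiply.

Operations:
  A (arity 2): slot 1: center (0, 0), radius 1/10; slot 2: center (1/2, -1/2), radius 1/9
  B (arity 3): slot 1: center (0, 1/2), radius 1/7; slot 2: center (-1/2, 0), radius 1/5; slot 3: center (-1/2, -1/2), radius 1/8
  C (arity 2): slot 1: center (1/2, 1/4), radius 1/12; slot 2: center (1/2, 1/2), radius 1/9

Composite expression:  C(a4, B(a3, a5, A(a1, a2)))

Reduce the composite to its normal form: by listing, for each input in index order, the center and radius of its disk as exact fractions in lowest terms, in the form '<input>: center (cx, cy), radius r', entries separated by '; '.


a1: center (4/9, 4/9), radius 1/720; a2: center (65/144, 7/16), radius 1/648; a3: center (1/2, 5/9), radius 1/63; a4: center (1/2, 1/4), radius 1/12; a5: center (4/9, 1/2), radius 1/45


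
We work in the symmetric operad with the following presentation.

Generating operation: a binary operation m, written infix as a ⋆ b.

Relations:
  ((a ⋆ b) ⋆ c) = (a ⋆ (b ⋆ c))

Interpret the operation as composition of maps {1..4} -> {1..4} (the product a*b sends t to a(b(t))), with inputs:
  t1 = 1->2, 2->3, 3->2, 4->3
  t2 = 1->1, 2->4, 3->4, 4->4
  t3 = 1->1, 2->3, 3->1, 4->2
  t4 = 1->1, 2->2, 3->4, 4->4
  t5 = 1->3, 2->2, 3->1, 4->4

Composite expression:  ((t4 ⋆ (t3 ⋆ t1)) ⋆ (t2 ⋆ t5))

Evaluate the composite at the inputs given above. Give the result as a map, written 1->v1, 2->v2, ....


1->1, 2->1, 3->4, 4->1

(t3 ⋆ t1) = 1->3, 2->1, 3->3, 4->1
(t4 ⋆ (t3 ⋆ t1)) = 1->4, 2->1, 3->4, 4->1
(t2 ⋆ t5) = 1->4, 2->4, 3->1, 4->4
((t4 ⋆ (t3 ⋆ t1)) ⋆ (t2 ⋆ t5)) = 1->1, 2->1, 3->4, 4->1


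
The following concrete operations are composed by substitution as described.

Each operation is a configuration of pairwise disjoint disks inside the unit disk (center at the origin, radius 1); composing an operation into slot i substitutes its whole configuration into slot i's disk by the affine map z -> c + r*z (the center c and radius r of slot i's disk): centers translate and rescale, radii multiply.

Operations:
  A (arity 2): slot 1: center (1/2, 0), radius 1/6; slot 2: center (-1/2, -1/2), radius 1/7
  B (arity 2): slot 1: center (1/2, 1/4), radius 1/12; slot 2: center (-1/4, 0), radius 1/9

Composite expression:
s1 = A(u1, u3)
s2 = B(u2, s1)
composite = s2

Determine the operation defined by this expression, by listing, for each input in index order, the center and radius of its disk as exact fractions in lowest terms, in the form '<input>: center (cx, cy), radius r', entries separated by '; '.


u1: center (-7/36, 0), radius 1/54; u2: center (1/2, 1/4), radius 1/12; u3: center (-11/36, -1/18), radius 1/63

Each u-disk chains the slot maps above it in B; radii multiply.
u2 passes through 1 substitution, ending at center (1/2, 1/4), radius 1/12
u1 passes through 2 substitutions, ending at center (-7/36, 0), radius 1/54
u3 passes through 2 substitutions, ending at center (-11/36, -1/18), radius 1/63


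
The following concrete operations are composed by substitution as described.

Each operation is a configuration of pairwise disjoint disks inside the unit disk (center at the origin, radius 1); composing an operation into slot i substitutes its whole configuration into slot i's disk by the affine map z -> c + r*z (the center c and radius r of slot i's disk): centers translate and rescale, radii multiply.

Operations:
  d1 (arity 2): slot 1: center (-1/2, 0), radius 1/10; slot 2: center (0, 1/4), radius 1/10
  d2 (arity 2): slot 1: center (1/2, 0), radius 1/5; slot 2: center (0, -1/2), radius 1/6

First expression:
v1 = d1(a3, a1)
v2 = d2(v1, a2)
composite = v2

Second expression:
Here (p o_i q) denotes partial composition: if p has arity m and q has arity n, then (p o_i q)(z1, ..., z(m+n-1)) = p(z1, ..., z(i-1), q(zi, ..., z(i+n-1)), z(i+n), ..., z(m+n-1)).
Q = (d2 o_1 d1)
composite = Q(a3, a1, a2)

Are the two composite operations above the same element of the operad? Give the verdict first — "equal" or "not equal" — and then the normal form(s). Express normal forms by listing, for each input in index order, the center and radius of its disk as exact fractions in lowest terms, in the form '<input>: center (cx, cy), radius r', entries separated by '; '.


equal — both sides give a1: center (1/2, 1/20), radius 1/50; a2: center (0, -1/2), radius 1/6; a3: center (2/5, 0), radius 1/50

In normal form, the first expression is a1: center (1/2, 1/20), radius 1/50; a2: center (0, -1/2), radius 1/6; a3: center (2/5, 0), radius 1/50
In normal form, the second expression is a1: center (1/2, 1/20), radius 1/50; a2: center (0, -1/2), radius 1/6; a3: center (2/5, 0), radius 1/50
The forms coincide; equal.


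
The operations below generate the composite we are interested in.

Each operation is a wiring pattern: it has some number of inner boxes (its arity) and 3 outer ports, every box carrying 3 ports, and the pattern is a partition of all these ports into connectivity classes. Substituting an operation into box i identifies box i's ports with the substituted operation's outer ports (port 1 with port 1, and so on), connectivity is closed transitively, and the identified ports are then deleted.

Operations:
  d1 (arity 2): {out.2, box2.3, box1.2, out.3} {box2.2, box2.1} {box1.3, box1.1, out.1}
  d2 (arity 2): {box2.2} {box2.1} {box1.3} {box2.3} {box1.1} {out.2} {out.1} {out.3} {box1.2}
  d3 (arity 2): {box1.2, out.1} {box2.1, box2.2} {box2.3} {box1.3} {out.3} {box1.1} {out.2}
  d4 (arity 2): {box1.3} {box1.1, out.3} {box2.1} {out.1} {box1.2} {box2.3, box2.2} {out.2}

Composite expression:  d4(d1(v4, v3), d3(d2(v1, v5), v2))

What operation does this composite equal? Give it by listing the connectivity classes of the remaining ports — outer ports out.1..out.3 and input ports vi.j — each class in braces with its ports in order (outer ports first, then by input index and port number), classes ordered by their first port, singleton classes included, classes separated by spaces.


Treat the ports identified at d4 as solder joints: merge, then drop.
composing d1 on (v4, v3), with out.j its own outer ports: {out.1, v4.1, v4.3} {out.2, out.3, v3.3, v4.2} {v3.1, v3.2}
composing d2 on (v1, v5), with out.j its own outer ports: {out.1} {out.2} {out.3} {v1.1} {v1.2} {v1.3} {v5.1} {v5.2} {v5.3}
composing d3 on (v1, v5, v2), with out.j its own outer ports: {out.1} {out.2} {out.3} {v1.1} {v1.2} {v1.3} {v2.1, v2.2} {v2.3} {v5.1} {v5.2} {v5.3}
composing d4 on (v4, v3, v1, v5, v2), with out.j its own outer ports: {out.1} {out.2} {out.3, v4.1, v4.3} {v1.1} {v1.2} {v1.3} {v2.1, v2.2} {v2.3} {v3.1, v3.2} {v3.3, v4.2} {v5.1} {v5.2} {v5.3}

{out.1} {out.2} {out.3, v4.1, v4.3} {v1.1} {v1.2} {v1.3} {v2.1, v2.2} {v2.3} {v3.1, v3.2} {v3.3, v4.2} {v5.1} {v5.2} {v5.3}


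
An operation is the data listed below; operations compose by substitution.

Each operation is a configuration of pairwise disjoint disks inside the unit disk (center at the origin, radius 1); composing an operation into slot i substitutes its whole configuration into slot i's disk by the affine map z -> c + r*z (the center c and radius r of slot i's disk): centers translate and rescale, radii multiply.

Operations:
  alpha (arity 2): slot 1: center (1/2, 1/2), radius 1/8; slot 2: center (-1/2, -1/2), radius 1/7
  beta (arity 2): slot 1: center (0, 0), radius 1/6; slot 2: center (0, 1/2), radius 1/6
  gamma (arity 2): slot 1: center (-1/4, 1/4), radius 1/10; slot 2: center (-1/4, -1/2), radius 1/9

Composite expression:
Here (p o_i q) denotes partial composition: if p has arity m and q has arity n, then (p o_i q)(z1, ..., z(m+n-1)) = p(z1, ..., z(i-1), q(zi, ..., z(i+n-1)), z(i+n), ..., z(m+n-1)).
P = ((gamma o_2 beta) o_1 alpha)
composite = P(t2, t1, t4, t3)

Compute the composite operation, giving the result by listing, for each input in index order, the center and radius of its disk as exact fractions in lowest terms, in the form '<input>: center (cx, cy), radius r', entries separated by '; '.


t1: center (-3/10, 1/5), radius 1/70; t2: center (-1/5, 3/10), radius 1/80; t3: center (-1/4, -4/9), radius 1/54; t4: center (-1/4, -1/2), radius 1/54

Affine substitution under gamma: radii multiply and t-centers shift.
for t2, the 2-step affine chain lands on center (-1/5, 3/10), radius 1/80
for t1, the 2-step affine chain lands on center (-3/10, 1/5), radius 1/70
for t4, the 2-step affine chain lands on center (-1/4, -1/2), radius 1/54
for t3, the 2-step affine chain lands on center (-1/4, -4/9), radius 1/54


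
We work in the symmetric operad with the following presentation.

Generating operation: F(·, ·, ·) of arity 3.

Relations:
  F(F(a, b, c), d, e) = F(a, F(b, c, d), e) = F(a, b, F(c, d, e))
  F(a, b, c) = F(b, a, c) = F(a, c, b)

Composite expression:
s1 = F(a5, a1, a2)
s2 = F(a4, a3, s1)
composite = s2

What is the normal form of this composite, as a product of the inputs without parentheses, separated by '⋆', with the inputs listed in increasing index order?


Reordering under F is free, so list the a-inputs canonically.
F(a5, a1, a2) spells out as a5 ⋆ a1 ⋆ a2
F(a4, a3, F(a5, a1, a2)) spells out as a4 ⋆ a3 ⋆ a5 ⋆ a1 ⋆ a2
reordering the factors by index: a1 ⋆ a2 ⋆ a3 ⋆ a4 ⋆ a5

a1 ⋆ a2 ⋆ a3 ⋆ a4 ⋆ a5


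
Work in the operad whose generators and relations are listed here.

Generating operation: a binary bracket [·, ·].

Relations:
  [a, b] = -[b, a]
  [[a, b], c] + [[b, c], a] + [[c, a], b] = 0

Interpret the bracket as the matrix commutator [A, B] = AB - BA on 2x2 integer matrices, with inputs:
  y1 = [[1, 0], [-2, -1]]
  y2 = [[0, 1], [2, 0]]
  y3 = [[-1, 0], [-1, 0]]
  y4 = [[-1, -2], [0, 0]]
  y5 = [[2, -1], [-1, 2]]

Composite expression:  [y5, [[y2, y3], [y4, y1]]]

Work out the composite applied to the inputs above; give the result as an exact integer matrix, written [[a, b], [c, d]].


[[4, 12], [-12, -4]]

[y2, y3] = [[-1, 1], [-2, 1]]
[y4, y1] = [[4, 4], [-2, -4]]
[[y2, y3], [y4, y1]] = [[6, -16], [-20, -6]]
[y5, [[y2, y3], [y4, y1]]] = [[4, 12], [-12, -4]]
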